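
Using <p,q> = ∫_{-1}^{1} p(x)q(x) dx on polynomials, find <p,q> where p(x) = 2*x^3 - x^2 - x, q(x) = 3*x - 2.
<p,q> = 26/15

Expand the product: p(x)·q(x) = 6*x^4 - 7*x^3 - x^2 + 2*x.
∫_{-1}^{1} of each monomial x^k gives [2/(k+1) if k even, 0 if k odd]. Integrating term-by-term (or equivalently evaluating the antiderivative F(x) = 6*x^5/5 - 7*x^4/4 - x^3/3 + x^2 at the endpoints):
  F(1) − F(−1) = 7/60 − (-97/60) = 26/15.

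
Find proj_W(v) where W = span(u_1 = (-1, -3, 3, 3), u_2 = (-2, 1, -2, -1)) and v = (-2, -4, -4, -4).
proj_W(v) = (-41/15, 44/45, -103/45, -44/45)

Set up U = [u_1 | ... | u_2] ∈ R^(4×2). The projector onto W = col(U) is P = U (U^T U)^(-1) U^T.
Compute U^T U =
  [28, -10]
  [-10, 10],
and U^T v = (-10, 12).
Solve U^T U · c = U^T v for the coefficients: c = (1/9, 59/45). The projection is proj_W(v) = U c.
Check: (v - proj_W(v)) · u_1 = 0  (should be 0).
Check: (v - proj_W(v)) · u_2 = 0  (should be 0).
Result: proj_W(v) = (-41/15, 44/45, -103/45, -44/45).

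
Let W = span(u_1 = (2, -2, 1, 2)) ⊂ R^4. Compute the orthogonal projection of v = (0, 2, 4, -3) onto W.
proj_W(v) = (-12/13, 12/13, -6/13, -12/13)

Set up U = [u_1 | ... | u_1] ∈ R^(4×1). The projector onto W = col(U) is P = U (U^T U)^(-1) U^T.
Compute U^T U =
  [13],
and U^T v = (-6).
Solve U^T U · c = U^T v for the coefficients: c = (-6/13). The projection is proj_W(v) = U c.
Check: (v - proj_W(v)) · u_1 = 0  (should be 0).
Result: proj_W(v) = (-12/13, 12/13, -6/13, -12/13).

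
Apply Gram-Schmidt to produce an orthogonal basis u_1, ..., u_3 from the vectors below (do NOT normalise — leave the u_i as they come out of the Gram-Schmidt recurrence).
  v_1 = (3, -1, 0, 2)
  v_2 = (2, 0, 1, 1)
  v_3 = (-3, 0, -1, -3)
Orthogonal basis:
  u_1 = (3, -1, 0, 2)
  u_2 = (2/7, 4/7, 1, -1/7)
  u_3 = (1/2, -1/2, 0, -1)

Apply the Gram-Schmidt recurrence
  u_1 = v_1
  u_i = v_i − Σ_{j<i} ((v_i · u_j) / (u_j · u_j)) · u_j.

Step by step this gives:
  u_1 = (3, -1, 0, 2)
  u_2 = (2/7, 4/7, 1, -1/7)
  u_3 = (1/2, -1/2, 0, -1)

Orthogonality check:
  u_2 · u_1 = 0 (should be 0)
  u_3 · u_1 = 0 (should be 0)
  u_3 · u_2 = 0 (should be 0)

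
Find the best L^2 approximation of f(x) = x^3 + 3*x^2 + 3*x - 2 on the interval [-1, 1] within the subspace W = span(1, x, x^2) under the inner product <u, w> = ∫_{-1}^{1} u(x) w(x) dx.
g(x) = 3*x^2 + 18*x/5 - 2

The best approximation g ∈ W is the orthogonal projection of f onto W. Writing g = a_0 + a_1 x + a_2 x^2, the coefficients solve the normal equations G · a = b where
  G_{ij} = <φ_i, φ_j> and b_i = <f, φ_i>, with φ_0 = 1, φ_1 = x, φ_2 = x^2.
G =
  [2, 0, 2/3]
  [0, 2/3, 0]
  [2/3, 0, 2/5],
b = (-2, 12/5, -2/15).
Solving gives a_0 = -2, a_1 = 18/5, a_2 = 3, so
  g(x) = 3*x^2 + 18*x/5 - 2.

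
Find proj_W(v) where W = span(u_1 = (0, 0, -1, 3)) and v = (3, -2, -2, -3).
proj_W(v) = (0, 0, 7/10, -21/10)

Set up U = [u_1 | ... | u_1] ∈ R^(4×1). The projector onto W = col(U) is P = U (U^T U)^(-1) U^T.
Compute U^T U =
  [10],
and U^T v = (-7).
Solve U^T U · c = U^T v for the coefficients: c = (-7/10). The projection is proj_W(v) = U c.
Check: (v - proj_W(v)) · u_1 = 0  (should be 0).
Result: proj_W(v) = (0, 0, 7/10, -21/10).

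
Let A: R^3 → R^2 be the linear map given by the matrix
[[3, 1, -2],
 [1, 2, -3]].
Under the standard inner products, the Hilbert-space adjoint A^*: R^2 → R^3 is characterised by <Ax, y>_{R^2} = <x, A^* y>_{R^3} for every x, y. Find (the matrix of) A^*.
A^* = A^T =
[[3, 1],
 [1, 2],
 [-2, -3]]

For real matrices with standard dot products, the defining identity <Ax, y> = <x, A^* y> gives (Ax)^T y = x^T (A^*) y, i.e. x^T A^T y = x^T (A^*) y. Since this holds for all x, y, we must have A^* = A^T. Therefore
A^* =
[[3, 1],
 [1, 2],
 [-2, -3]].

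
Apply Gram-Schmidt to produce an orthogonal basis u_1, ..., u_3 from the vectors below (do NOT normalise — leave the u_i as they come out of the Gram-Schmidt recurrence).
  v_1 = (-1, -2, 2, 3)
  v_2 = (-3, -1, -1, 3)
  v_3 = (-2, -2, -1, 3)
Orthogonal basis:
  u_1 = (-1, -2, 2, 3)
  u_2 = (-7/3, 1/3, -7/3, 1)
  u_3 = (29/54, -22/27, -17/27, 1/18)

Apply the Gram-Schmidt recurrence
  u_1 = v_1
  u_i = v_i − Σ_{j<i} ((v_i · u_j) / (u_j · u_j)) · u_j.

Step by step this gives:
  u_1 = (-1, -2, 2, 3)
  u_2 = (-7/3, 1/3, -7/3, 1)
  u_3 = (29/54, -22/27, -17/27, 1/18)

Orthogonality check:
  u_2 · u_1 = 0 (should be 0)
  u_3 · u_1 = 0 (should be 0)
  u_3 · u_2 = 0 (should be 0)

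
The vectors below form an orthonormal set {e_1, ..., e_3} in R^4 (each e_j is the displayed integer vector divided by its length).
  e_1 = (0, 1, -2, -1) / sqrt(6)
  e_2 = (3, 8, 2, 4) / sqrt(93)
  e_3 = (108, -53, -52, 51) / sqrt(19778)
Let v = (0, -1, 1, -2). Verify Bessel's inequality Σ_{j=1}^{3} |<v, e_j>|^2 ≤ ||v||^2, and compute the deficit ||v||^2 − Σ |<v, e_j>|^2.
Σ |<v, e_j>|^2 = 890/319; ||v||^2 = 6; deficit = 1024/319

Write each e_j = u_j / sqrt(<u_j, u_j>) where u_j is the displayed integer vector. Then <v, e_j> = <v, u_j> / sqrt(<u_j, u_j>), so |<v, e_j>|^2 = <v, u_j>^2 / <u_j, u_j>.
Coefficients: <v, e_1> = -1/sqrt(6), <v, e_2> = -14/sqrt(93), <v, e_3> = -101/sqrt(19778).
Square and sum: Σ |<v, e_j>|^2 = 890/319.
Compute ||v||^2 = v·v = 6.
Deficit = 6 − 890/319 = 1024/319 ≥ 0, confirming Bessel's inequality. (The deficit equals ||v − Σ <v,e_j> e_j||^2, the squared distance from v to span{e_j}.)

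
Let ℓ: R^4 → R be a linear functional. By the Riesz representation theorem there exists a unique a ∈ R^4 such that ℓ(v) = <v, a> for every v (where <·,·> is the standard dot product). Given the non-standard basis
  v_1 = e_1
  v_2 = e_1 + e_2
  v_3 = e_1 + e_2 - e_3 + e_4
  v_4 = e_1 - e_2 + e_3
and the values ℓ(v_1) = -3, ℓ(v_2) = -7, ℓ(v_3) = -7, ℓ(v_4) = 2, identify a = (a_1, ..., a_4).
a = (-3, -4, 1, 1)

Write a = (a_1, ..., a_4) in the standard basis. For each basis vector v_i, ℓ(v_i) = <v_i, a> is a linear equation in the a_j's. Collect the n equations into a matrix system V a = ℓ, where row i of V is v_i (expressed in the standard basis). Since V is invertible (lower-triangular with 1s on the diagonal, up to permutation), solve by back-substitution:
  V =
[[1, 0, 0, 0],
 [1, 1, 0, 0],
 [1, 1, -1, 1],
 [1, -1, 1, 0]]
  V a = (-3, -7, -7, 2)
Solving gives a = (-3, -4, 1, 1).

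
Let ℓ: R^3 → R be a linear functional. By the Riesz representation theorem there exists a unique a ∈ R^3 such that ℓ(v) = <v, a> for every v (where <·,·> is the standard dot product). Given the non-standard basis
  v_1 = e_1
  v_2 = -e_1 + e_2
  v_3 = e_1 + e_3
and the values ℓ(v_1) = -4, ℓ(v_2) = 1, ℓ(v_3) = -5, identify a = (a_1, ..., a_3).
a = (-4, -3, -1)

Write a = (a_1, ..., a_3) in the standard basis. For each basis vector v_i, ℓ(v_i) = <v_i, a> is a linear equation in the a_j's. Collect the n equations into a matrix system V a = ℓ, where row i of V is v_i (expressed in the standard basis). Since V is invertible (lower-triangular with 1s on the diagonal, up to permutation), solve by back-substitution:
  V =
[[1, 0, 0],
 [-1, 1, 0],
 [1, 0, 1]]
  V a = (-4, 1, -5)
Solving gives a = (-4, -3, -1).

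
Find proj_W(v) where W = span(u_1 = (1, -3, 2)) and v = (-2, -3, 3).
proj_W(v) = (13/14, -39/14, 13/7)

Set up U = [u_1 | ... | u_1] ∈ R^(3×1). The projector onto W = col(U) is P = U (U^T U)^(-1) U^T.
Compute U^T U =
  [14],
and U^T v = (13).
Solve U^T U · c = U^T v for the coefficients: c = (13/14). The projection is proj_W(v) = U c.
Check: (v - proj_W(v)) · u_1 = 0  (should be 0).
Result: proj_W(v) = (13/14, -39/14, 13/7).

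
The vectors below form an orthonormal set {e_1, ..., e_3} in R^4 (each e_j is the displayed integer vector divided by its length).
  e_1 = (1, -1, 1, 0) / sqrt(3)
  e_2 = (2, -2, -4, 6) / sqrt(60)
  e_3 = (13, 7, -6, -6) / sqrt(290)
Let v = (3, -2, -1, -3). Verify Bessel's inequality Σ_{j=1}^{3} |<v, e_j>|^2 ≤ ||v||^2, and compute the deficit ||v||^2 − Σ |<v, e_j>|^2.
Σ |<v, e_j>|^2 = 805/58; ||v||^2 = 23; deficit = 529/58

Write each e_j = u_j / sqrt(<u_j, u_j>) where u_j is the displayed integer vector. Then <v, e_j> = <v, u_j> / sqrt(<u_j, u_j>), so |<v, e_j>|^2 = <v, u_j>^2 / <u_j, u_j>.
Coefficients: <v, e_1> = 4/sqrt(3), <v, e_2> = -4/sqrt(60), <v, e_3> = 49/sqrt(290).
Square and sum: Σ |<v, e_j>|^2 = 805/58.
Compute ||v||^2 = v·v = 23.
Deficit = 23 − 805/58 = 529/58 ≥ 0, confirming Bessel's inequality. (The deficit equals ||v − Σ <v,e_j> e_j||^2, the squared distance from v to span{e_j}.)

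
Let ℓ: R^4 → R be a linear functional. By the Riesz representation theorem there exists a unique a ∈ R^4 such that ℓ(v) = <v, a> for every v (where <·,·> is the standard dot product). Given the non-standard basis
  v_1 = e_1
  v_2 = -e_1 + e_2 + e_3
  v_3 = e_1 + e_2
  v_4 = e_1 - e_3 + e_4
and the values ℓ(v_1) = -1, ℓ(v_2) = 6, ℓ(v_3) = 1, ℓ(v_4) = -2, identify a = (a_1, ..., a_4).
a = (-1, 2, 3, 2)

Write a = (a_1, ..., a_4) in the standard basis. For each basis vector v_i, ℓ(v_i) = <v_i, a> is a linear equation in the a_j's. Collect the n equations into a matrix system V a = ℓ, where row i of V is v_i (expressed in the standard basis). Since V is invertible (lower-triangular with 1s on the diagonal, up to permutation), solve by back-substitution:
  V =
[[1, 0, 0, 0],
 [-1, 1, 1, 0],
 [1, 1, 0, 0],
 [1, 0, -1, 1]]
  V a = (-1, 6, 1, -2)
Solving gives a = (-1, 2, 3, 2).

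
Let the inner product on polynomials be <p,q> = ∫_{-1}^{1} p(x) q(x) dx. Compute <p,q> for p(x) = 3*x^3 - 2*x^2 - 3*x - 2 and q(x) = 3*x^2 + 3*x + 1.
<p,q> = -212/15

Expand the product: p(x)·q(x) = 9*x^5 + 3*x^4 - 12*x^3 - 17*x^2 - 9*x - 2.
∫_{-1}^{1} of each monomial x^k gives [2/(k+1) if k even, 0 if k odd]. Integrating term-by-term (or equivalently evaluating the antiderivative F(x) = 3*x^6/2 + 3*x^5/5 - 3*x^4 - 17*x^3/3 - 9*x^2/2 - 2*x at the endpoints):
  F(1) − F(−1) = -196/15 − (16/15) = -212/15.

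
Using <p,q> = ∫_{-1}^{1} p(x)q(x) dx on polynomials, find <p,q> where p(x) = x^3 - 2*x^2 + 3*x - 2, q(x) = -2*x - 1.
<p,q> = 8/15

Expand the product: p(x)·q(x) = -2*x^4 + 3*x^3 - 4*x^2 + x + 2.
∫_{-1}^{1} of each monomial x^k gives [2/(k+1) if k even, 0 if k odd]. Integrating term-by-term (or equivalently evaluating the antiderivative F(x) = -2*x^5/5 + 3*x^4/4 - 4*x^3/3 + x^2/2 + 2*x at the endpoints):
  F(1) − F(−1) = 91/60 − (59/60) = 8/15.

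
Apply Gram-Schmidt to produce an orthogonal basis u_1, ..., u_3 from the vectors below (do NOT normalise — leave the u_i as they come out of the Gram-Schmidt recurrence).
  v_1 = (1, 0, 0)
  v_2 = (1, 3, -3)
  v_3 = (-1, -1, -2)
Orthogonal basis:
  u_1 = (1, 0, 0)
  u_2 = (0, 3, -3)
  u_3 = (0, -3/2, -3/2)

Apply the Gram-Schmidt recurrence
  u_1 = v_1
  u_i = v_i − Σ_{j<i} ((v_i · u_j) / (u_j · u_j)) · u_j.

Step by step this gives:
  u_1 = (1, 0, 0)
  u_2 = (0, 3, -3)
  u_3 = (0, -3/2, -3/2)

Orthogonality check:
  u_2 · u_1 = 0 (should be 0)
  u_3 · u_1 = 0 (should be 0)
  u_3 · u_2 = 0 (should be 0)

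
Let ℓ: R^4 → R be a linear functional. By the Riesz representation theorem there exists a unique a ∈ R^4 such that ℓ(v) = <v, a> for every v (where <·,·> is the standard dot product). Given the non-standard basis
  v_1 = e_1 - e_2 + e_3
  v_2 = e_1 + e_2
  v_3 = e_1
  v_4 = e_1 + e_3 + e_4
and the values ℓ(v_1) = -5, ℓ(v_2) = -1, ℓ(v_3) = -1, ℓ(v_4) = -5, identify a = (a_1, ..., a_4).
a = (-1, 0, -4, 0)

Write a = (a_1, ..., a_4) in the standard basis. For each basis vector v_i, ℓ(v_i) = <v_i, a> is a linear equation in the a_j's. Collect the n equations into a matrix system V a = ℓ, where row i of V is v_i (expressed in the standard basis). Since V is invertible (lower-triangular with 1s on the diagonal, up to permutation), solve by back-substitution:
  V =
[[1, -1, 1, 0],
 [1, 1, 0, 0],
 [1, 0, 0, 0],
 [1, 0, 1, 1]]
  V a = (-5, -1, -1, -5)
Solving gives a = (-1, 0, -4, 0).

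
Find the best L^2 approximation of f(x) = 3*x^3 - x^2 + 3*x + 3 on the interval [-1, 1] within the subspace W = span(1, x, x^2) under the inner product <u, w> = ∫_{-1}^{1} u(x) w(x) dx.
g(x) = -x^2 + 24*x/5 + 3

The best approximation g ∈ W is the orthogonal projection of f onto W. Writing g = a_0 + a_1 x + a_2 x^2, the coefficients solve the normal equations G · a = b where
  G_{ij} = <φ_i, φ_j> and b_i = <f, φ_i>, with φ_0 = 1, φ_1 = x, φ_2 = x^2.
G =
  [2, 0, 2/3]
  [0, 2/3, 0]
  [2/3, 0, 2/5],
b = (16/3, 16/5, 8/5).
Solving gives a_0 = 3, a_1 = 24/5, a_2 = -1, so
  g(x) = -x^2 + 24*x/5 + 3.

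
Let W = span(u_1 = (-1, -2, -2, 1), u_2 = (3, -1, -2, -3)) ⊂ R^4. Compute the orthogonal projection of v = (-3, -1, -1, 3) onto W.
proj_W(v) = (-68/23, -31/23, -16/23, 68/23)

Set up U = [u_1 | ... | u_2] ∈ R^(4×2). The projector onto W = col(U) is P = U (U^T U)^(-1) U^T.
Compute U^T U =
  [10, 0]
  [0, 23],
and U^T v = (10, -15).
Solve U^T U · c = U^T v for the coefficients: c = (1, -15/23). The projection is proj_W(v) = U c.
Check: (v - proj_W(v)) · u_1 = 0  (should be 0).
Check: (v - proj_W(v)) · u_2 = 0  (should be 0).
Result: proj_W(v) = (-68/23, -31/23, -16/23, 68/23).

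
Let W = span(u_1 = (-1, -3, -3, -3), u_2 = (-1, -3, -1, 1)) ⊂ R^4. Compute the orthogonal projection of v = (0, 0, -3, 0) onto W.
proj_W(v) = (-18/59, -54/59, -57/59, -60/59)

Set up U = [u_1 | ... | u_2] ∈ R^(4×2). The projector onto W = col(U) is P = U (U^T U)^(-1) U^T.
Compute U^T U =
  [28, 10]
  [10, 12],
and U^T v = (9, 3).
Solve U^T U · c = U^T v for the coefficients: c = (39/118, -3/118). The projection is proj_W(v) = U c.
Check: (v - proj_W(v)) · u_1 = 0  (should be 0).
Check: (v - proj_W(v)) · u_2 = 0  (should be 0).
Result: proj_W(v) = (-18/59, -54/59, -57/59, -60/59).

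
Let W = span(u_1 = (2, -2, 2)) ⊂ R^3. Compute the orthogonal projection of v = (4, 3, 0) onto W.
proj_W(v) = (1/3, -1/3, 1/3)

Set up U = [u_1 | ... | u_1] ∈ R^(3×1). The projector onto W = col(U) is P = U (U^T U)^(-1) U^T.
Compute U^T U =
  [12],
and U^T v = (2).
Solve U^T U · c = U^T v for the coefficients: c = (1/6). The projection is proj_W(v) = U c.
Check: (v - proj_W(v)) · u_1 = 0  (should be 0).
Result: proj_W(v) = (1/3, -1/3, 1/3).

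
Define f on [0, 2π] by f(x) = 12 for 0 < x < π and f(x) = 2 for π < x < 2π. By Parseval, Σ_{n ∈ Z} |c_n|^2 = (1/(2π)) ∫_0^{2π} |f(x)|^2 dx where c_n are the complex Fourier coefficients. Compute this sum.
Σ |c_n|^2 = 74

Parseval equates the L^2 energy of f (normalised by 1/(2π)) with the ℓ^2 sum of its Fourier coefficients: (1/(2π)) ∫_0^{2π} |f|^2 = Σ |c_n|^2.
Compute the left side: (1/(2π)) [∫_0^π 12^2 dx + ∫_π^{2π} 2^2 dx] = (1/(2π)) · (144π + 4π) = (144 + 4)/2 = 74.
So Σ_{n ∈ Z} |c_n|^2 = 74.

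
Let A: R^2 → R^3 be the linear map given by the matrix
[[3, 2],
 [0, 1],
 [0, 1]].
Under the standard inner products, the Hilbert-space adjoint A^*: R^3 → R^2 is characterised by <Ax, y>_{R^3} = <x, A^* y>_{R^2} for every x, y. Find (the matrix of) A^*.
A^* = A^T =
[[3, 0, 0],
 [2, 1, 1]]

For real matrices with standard dot products, the defining identity <Ax, y> = <x, A^* y> gives (Ax)^T y = x^T (A^*) y, i.e. x^T A^T y = x^T (A^*) y. Since this holds for all x, y, we must have A^* = A^T. Therefore
A^* =
[[3, 0, 0],
 [2, 1, 1]].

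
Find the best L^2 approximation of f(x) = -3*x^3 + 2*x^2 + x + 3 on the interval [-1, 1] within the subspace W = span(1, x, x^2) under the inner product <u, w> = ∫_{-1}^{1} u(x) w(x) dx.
g(x) = 2*x^2 - 4*x/5 + 3

The best approximation g ∈ W is the orthogonal projection of f onto W. Writing g = a_0 + a_1 x + a_2 x^2, the coefficients solve the normal equations G · a = b where
  G_{ij} = <φ_i, φ_j> and b_i = <f, φ_i>, with φ_0 = 1, φ_1 = x, φ_2 = x^2.
G =
  [2, 0, 2/3]
  [0, 2/3, 0]
  [2/3, 0, 2/5],
b = (22/3, -8/15, 14/5).
Solving gives a_0 = 3, a_1 = -4/5, a_2 = 2, so
  g(x) = 2*x^2 - 4*x/5 + 3.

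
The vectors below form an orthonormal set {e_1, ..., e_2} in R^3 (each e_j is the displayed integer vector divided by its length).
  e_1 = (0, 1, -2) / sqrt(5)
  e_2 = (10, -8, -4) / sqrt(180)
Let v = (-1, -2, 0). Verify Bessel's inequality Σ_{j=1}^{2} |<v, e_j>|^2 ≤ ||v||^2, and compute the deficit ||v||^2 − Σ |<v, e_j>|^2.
Σ |<v, e_j>|^2 = 1; ||v||^2 = 5; deficit = 4

Write each e_j = u_j / sqrt(<u_j, u_j>) where u_j is the displayed integer vector. Then <v, e_j> = <v, u_j> / sqrt(<u_j, u_j>), so |<v, e_j>|^2 = <v, u_j>^2 / <u_j, u_j>.
Coefficients: <v, e_1> = -2/sqrt(5), <v, e_2> = 6/sqrt(180).
Square and sum: Σ |<v, e_j>|^2 = 1.
Compute ||v||^2 = v·v = 5.
Deficit = 5 − 1 = 4 ≥ 0, confirming Bessel's inequality. (The deficit equals ||v − Σ <v,e_j> e_j||^2, the squared distance from v to span{e_j}.)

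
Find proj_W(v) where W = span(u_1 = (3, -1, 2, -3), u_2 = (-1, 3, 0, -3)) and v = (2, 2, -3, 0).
proj_W(v) = (-62/107, 86/107, -25/107, -36/107)

Set up U = [u_1 | ... | u_2] ∈ R^(4×2). The projector onto W = col(U) is P = U (U^T U)^(-1) U^T.
Compute U^T U =
  [23, 3]
  [3, 19],
and U^T v = (-2, 4).
Solve U^T U · c = U^T v for the coefficients: c = (-25/214, 49/214). The projection is proj_W(v) = U c.
Check: (v - proj_W(v)) · u_1 = 0  (should be 0).
Check: (v - proj_W(v)) · u_2 = 0  (should be 0).
Result: proj_W(v) = (-62/107, 86/107, -25/107, -36/107).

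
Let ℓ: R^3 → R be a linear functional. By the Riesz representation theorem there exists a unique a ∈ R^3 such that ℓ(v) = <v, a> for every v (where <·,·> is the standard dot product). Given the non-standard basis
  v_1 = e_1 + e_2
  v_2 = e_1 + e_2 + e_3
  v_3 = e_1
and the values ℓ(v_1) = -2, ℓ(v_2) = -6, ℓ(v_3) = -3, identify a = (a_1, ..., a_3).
a = (-3, 1, -4)

Write a = (a_1, ..., a_3) in the standard basis. For each basis vector v_i, ℓ(v_i) = <v_i, a> is a linear equation in the a_j's. Collect the n equations into a matrix system V a = ℓ, where row i of V is v_i (expressed in the standard basis). Since V is invertible (lower-triangular with 1s on the diagonal, up to permutation), solve by back-substitution:
  V =
[[1, 1, 0],
 [1, 1, 1],
 [1, 0, 0]]
  V a = (-2, -6, -3)
Solving gives a = (-3, 1, -4).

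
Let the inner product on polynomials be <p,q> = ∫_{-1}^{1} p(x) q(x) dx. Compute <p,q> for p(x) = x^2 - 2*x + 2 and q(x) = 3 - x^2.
<p,q> = 184/15

Expand the product: p(x)·q(x) = -x^4 + 2*x^3 + x^2 - 6*x + 6.
∫_{-1}^{1} of each monomial x^k gives [2/(k+1) if k even, 0 if k odd]. Integrating term-by-term (or equivalently evaluating the antiderivative F(x) = -x^5/5 + x^4/2 + x^3/3 - 3*x^2 + 6*x at the endpoints):
  F(1) − F(−1) = 109/30 − (-259/30) = 184/15.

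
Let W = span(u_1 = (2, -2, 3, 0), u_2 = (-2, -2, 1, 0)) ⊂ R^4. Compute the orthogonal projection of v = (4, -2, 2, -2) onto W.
proj_W(v) = (32/9, -10/9, 26/9, 0)

Set up U = [u_1 | ... | u_2] ∈ R^(4×2). The projector onto W = col(U) is P = U (U^T U)^(-1) U^T.
Compute U^T U =
  [17, 3]
  [3, 9],
and U^T v = (18, -2).
Solve U^T U · c = U^T v for the coefficients: c = (7/6, -11/18). The projection is proj_W(v) = U c.
Check: (v - proj_W(v)) · u_1 = 0  (should be 0).
Check: (v - proj_W(v)) · u_2 = 0  (should be 0).
Result: proj_W(v) = (32/9, -10/9, 26/9, 0).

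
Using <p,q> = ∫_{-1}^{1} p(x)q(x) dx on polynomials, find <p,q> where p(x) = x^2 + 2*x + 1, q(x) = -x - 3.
<p,q> = -28/3

Expand the product: p(x)·q(x) = -x^3 - 5*x^2 - 7*x - 3.
∫_{-1}^{1} of each monomial x^k gives [2/(k+1) if k even, 0 if k odd]. Integrating term-by-term (or equivalently evaluating the antiderivative F(x) = -x^4/4 - 5*x^3/3 - 7*x^2/2 - 3*x at the endpoints):
  F(1) − F(−1) = -101/12 − (11/12) = -28/3.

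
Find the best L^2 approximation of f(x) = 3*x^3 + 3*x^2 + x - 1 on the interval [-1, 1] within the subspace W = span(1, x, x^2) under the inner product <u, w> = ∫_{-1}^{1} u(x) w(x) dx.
g(x) = 3*x^2 + 14*x/5 - 1

The best approximation g ∈ W is the orthogonal projection of f onto W. Writing g = a_0 + a_1 x + a_2 x^2, the coefficients solve the normal equations G · a = b where
  G_{ij} = <φ_i, φ_j> and b_i = <f, φ_i>, with φ_0 = 1, φ_1 = x, φ_2 = x^2.
G =
  [2, 0, 2/3]
  [0, 2/3, 0]
  [2/3, 0, 2/5],
b = (0, 28/15, 8/15).
Solving gives a_0 = -1, a_1 = 14/5, a_2 = 3, so
  g(x) = 3*x^2 + 14*x/5 - 1.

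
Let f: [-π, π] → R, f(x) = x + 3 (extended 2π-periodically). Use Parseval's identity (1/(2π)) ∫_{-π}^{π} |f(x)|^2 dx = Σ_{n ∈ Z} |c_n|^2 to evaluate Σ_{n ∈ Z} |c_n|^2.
Σ |c_n|^2 = π^2/3 + 9

Expand and integrate term by term over [-π, π]:
  ∫ (x)^2 dx = 1·(2π^3/3); ∫ 2·1·(3)·x dx = 0 (odd integrand); ∫ 3^2 dx = 9·2π.
So (1/(2π)) ∫_{-π}^{π} (x + 3)^2 dx = 1π^2/3 + 9 = π^2/3 + 9.
Parseval ⇒ Σ |c_n|^2 = π^2/3 + 9.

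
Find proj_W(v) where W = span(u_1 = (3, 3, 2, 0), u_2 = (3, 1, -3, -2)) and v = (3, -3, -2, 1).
proj_W(v) = (138/235, -106/235, -518/235, -244/235)

Set up U = [u_1 | ... | u_2] ∈ R^(4×2). The projector onto W = col(U) is P = U (U^T U)^(-1) U^T.
Compute U^T U =
  [22, 6]
  [6, 23],
and U^T v = (-4, 10).
Solve U^T U · c = U^T v for the coefficients: c = (-76/235, 122/235). The projection is proj_W(v) = U c.
Check: (v - proj_W(v)) · u_1 = 0  (should be 0).
Check: (v - proj_W(v)) · u_2 = 0  (should be 0).
Result: proj_W(v) = (138/235, -106/235, -518/235, -244/235).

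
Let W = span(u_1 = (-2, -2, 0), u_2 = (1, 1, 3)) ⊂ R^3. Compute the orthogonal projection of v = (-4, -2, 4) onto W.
proj_W(v) = (-3, -3, 4)

Set up U = [u_1 | ... | u_2] ∈ R^(3×2). The projector onto W = col(U) is P = U (U^T U)^(-1) U^T.
Compute U^T U =
  [8, -4]
  [-4, 11],
and U^T v = (12, 6).
Solve U^T U · c = U^T v for the coefficients: c = (13/6, 4/3). The projection is proj_W(v) = U c.
Check: (v - proj_W(v)) · u_1 = 0  (should be 0).
Check: (v - proj_W(v)) · u_2 = 0  (should be 0).
Result: proj_W(v) = (-3, -3, 4).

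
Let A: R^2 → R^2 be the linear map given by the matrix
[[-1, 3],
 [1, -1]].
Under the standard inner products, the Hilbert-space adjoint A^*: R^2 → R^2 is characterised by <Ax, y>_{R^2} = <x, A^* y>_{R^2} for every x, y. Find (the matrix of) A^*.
A^* = A^T =
[[-1, 1],
 [3, -1]]

For real matrices with standard dot products, the defining identity <Ax, y> = <x, A^* y> gives (Ax)^T y = x^T (A^*) y, i.e. x^T A^T y = x^T (A^*) y. Since this holds for all x, y, we must have A^* = A^T. Therefore
A^* =
[[-1, 1],
 [3, -1]].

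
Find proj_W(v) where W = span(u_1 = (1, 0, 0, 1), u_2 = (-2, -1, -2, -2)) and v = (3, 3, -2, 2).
proj_W(v) = (5/2, -1/5, -2/5, 5/2)

Set up U = [u_1 | ... | u_2] ∈ R^(4×2). The projector onto W = col(U) is P = U (U^T U)^(-1) U^T.
Compute U^T U =
  [2, -4]
  [-4, 13],
and U^T v = (5, -9).
Solve U^T U · c = U^T v for the coefficients: c = (29/10, 1/5). The projection is proj_W(v) = U c.
Check: (v - proj_W(v)) · u_1 = 0  (should be 0).
Check: (v - proj_W(v)) · u_2 = 0  (should be 0).
Result: proj_W(v) = (5/2, -1/5, -2/5, 5/2).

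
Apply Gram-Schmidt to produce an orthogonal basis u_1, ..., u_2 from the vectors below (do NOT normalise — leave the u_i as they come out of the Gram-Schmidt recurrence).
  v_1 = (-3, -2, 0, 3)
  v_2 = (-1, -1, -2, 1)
Orthogonal basis:
  u_1 = (-3, -2, 0, 3)
  u_2 = (1/11, -3/11, -2, -1/11)

Apply the Gram-Schmidt recurrence
  u_1 = v_1
  u_i = v_i − Σ_{j<i} ((v_i · u_j) / (u_j · u_j)) · u_j.

Step by step this gives:
  u_1 = (-3, -2, 0, 3)
  u_2 = (1/11, -3/11, -2, -1/11)

Orthogonality check:
  u_2 · u_1 = 0 (should be 0)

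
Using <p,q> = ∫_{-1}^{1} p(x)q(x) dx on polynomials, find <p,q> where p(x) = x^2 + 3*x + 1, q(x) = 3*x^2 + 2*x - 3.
<p,q> = -4/5

Expand the product: p(x)·q(x) = 3*x^4 + 11*x^3 + 6*x^2 - 7*x - 3.
∫_{-1}^{1} of each monomial x^k gives [2/(k+1) if k even, 0 if k odd]. Integrating term-by-term (or equivalently evaluating the antiderivative F(x) = 3*x^5/5 + 11*x^4/4 + 2*x^3 - 7*x^2/2 - 3*x at the endpoints):
  F(1) − F(−1) = -23/20 − (-7/20) = -4/5.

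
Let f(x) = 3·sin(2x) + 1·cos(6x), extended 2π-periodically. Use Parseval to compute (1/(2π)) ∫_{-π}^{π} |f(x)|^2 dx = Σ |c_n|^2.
Σ |c_n|^2 = 5

Expand |f|^2 and use orthogonality of {sin(nx), cos(mx)} on [-π, π]:
  ∫_{-π}^{π} sin(nx)^2 dx = π, ∫ cos(mx)^2 dx = π, and cross terms integrate to 0.
So ∫_{-π}^{π} f(x)^2 dx = 3^2 · π + 1^2 · π = (9 + 1)π.
Divide by 2π: (9 + 1)/2 = 5.
By Parseval, this equals Σ |c_n|^2.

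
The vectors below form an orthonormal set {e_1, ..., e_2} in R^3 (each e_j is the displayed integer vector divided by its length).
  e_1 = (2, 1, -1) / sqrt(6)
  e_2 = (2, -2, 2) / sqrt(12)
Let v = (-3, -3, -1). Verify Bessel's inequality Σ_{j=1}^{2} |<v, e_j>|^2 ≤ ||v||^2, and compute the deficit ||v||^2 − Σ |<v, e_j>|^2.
Σ |<v, e_j>|^2 = 11; ||v||^2 = 19; deficit = 8

Write each e_j = u_j / sqrt(<u_j, u_j>) where u_j is the displayed integer vector. Then <v, e_j> = <v, u_j> / sqrt(<u_j, u_j>), so |<v, e_j>|^2 = <v, u_j>^2 / <u_j, u_j>.
Coefficients: <v, e_1> = -8/sqrt(6), <v, e_2> = -2/sqrt(12).
Square and sum: Σ |<v, e_j>|^2 = 11.
Compute ||v||^2 = v·v = 19.
Deficit = 19 − 11 = 8 ≥ 0, confirming Bessel's inequality. (The deficit equals ||v − Σ <v,e_j> e_j||^2, the squared distance from v to span{e_j}.)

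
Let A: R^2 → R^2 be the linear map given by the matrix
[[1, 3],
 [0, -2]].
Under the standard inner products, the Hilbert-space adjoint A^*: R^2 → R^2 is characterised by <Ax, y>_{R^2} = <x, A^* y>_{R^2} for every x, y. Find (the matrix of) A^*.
A^* = A^T =
[[1, 0],
 [3, -2]]

For real matrices with standard dot products, the defining identity <Ax, y> = <x, A^* y> gives (Ax)^T y = x^T (A^*) y, i.e. x^T A^T y = x^T (A^*) y. Since this holds for all x, y, we must have A^* = A^T. Therefore
A^* =
[[1, 0],
 [3, -2]].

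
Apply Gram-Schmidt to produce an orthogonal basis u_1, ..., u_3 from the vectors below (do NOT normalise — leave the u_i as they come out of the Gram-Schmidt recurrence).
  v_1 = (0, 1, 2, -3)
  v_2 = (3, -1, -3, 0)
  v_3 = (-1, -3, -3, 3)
Orthogonal basis:
  u_1 = (0, 1, 2, -3)
  u_2 = (3, -1/2, -2, -3/2)
  u_3 = (-1, -12/7, -3/7, -6/7)

Apply the Gram-Schmidt recurrence
  u_1 = v_1
  u_i = v_i − Σ_{j<i} ((v_i · u_j) / (u_j · u_j)) · u_j.

Step by step this gives:
  u_1 = (0, 1, 2, -3)
  u_2 = (3, -1/2, -2, -3/2)
  u_3 = (-1, -12/7, -3/7, -6/7)

Orthogonality check:
  u_2 · u_1 = 0 (should be 0)
  u_3 · u_1 = 0 (should be 0)
  u_3 · u_2 = 0 (should be 0)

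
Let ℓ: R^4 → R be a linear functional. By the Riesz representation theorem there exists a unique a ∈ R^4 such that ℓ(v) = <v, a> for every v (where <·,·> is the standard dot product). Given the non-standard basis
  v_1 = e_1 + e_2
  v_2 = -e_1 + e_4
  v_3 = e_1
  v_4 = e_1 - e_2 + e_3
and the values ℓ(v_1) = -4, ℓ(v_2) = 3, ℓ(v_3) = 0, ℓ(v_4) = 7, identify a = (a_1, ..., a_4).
a = (0, -4, 3, 3)

Write a = (a_1, ..., a_4) in the standard basis. For each basis vector v_i, ℓ(v_i) = <v_i, a> is a linear equation in the a_j's. Collect the n equations into a matrix system V a = ℓ, where row i of V is v_i (expressed in the standard basis). Since V is invertible (lower-triangular with 1s on the diagonal, up to permutation), solve by back-substitution:
  V =
[[1, 1, 0, 0],
 [-1, 0, 0, 1],
 [1, 0, 0, 0],
 [1, -1, 1, 0]]
  V a = (-4, 3, 0, 7)
Solving gives a = (0, -4, 3, 3).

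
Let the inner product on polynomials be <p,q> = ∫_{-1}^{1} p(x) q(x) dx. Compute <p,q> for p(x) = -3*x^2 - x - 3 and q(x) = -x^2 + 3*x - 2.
<p,q> = 86/5

Expand the product: p(x)·q(x) = 3*x^4 - 8*x^3 + 6*x^2 - 7*x + 6.
∫_{-1}^{1} of each monomial x^k gives [2/(k+1) if k even, 0 if k odd]. Integrating term-by-term (or equivalently evaluating the antiderivative F(x) = 3*x^5/5 - 2*x^4 + 2*x^3 - 7*x^2/2 + 6*x at the endpoints):
  F(1) − F(−1) = 31/10 − (-141/10) = 86/5.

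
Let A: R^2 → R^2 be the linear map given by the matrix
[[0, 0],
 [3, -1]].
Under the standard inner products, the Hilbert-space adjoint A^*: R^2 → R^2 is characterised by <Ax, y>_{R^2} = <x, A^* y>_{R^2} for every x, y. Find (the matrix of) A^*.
A^* = A^T =
[[0, 3],
 [0, -1]]

For real matrices with standard dot products, the defining identity <Ax, y> = <x, A^* y> gives (Ax)^T y = x^T (A^*) y, i.e. x^T A^T y = x^T (A^*) y. Since this holds for all x, y, we must have A^* = A^T. Therefore
A^* =
[[0, 3],
 [0, -1]].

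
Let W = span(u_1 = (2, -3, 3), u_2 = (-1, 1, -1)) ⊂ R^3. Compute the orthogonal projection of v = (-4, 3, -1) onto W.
proj_W(v) = (-4, 2, -2)

Set up U = [u_1 | ... | u_2] ∈ R^(3×2). The projector onto W = col(U) is P = U (U^T U)^(-1) U^T.
Compute U^T U =
  [22, -8]
  [-8, 3],
and U^T v = (-20, 8).
Solve U^T U · c = U^T v for the coefficients: c = (2, 8). The projection is proj_W(v) = U c.
Check: (v - proj_W(v)) · u_1 = 0  (should be 0).
Check: (v - proj_W(v)) · u_2 = 0  (should be 0).
Result: proj_W(v) = (-4, 2, -2).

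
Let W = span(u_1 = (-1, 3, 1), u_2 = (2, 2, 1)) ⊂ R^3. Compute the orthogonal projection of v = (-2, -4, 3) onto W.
proj_W(v) = (-55/37, -91/37, -41/37)

Set up U = [u_1 | ... | u_2] ∈ R^(3×2). The projector onto W = col(U) is P = U (U^T U)^(-1) U^T.
Compute U^T U =
  [11, 5]
  [5, 9],
and U^T v = (-7, -9).
Solve U^T U · c = U^T v for the coefficients: c = (-9/37, -32/37). The projection is proj_W(v) = U c.
Check: (v - proj_W(v)) · u_1 = 0  (should be 0).
Check: (v - proj_W(v)) · u_2 = 0  (should be 0).
Result: proj_W(v) = (-55/37, -91/37, -41/37).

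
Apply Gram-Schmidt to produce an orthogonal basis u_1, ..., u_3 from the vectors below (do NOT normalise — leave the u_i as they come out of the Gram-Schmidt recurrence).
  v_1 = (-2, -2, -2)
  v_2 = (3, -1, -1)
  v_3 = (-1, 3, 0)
Orthogonal basis:
  u_1 = (-2, -2, -2)
  u_2 = (8/3, -4/3, -4/3)
  u_3 = (0, 3/2, -3/2)

Apply the Gram-Schmidt recurrence
  u_1 = v_1
  u_i = v_i − Σ_{j<i} ((v_i · u_j) / (u_j · u_j)) · u_j.

Step by step this gives:
  u_1 = (-2, -2, -2)
  u_2 = (8/3, -4/3, -4/3)
  u_3 = (0, 3/2, -3/2)

Orthogonality check:
  u_2 · u_1 = 0 (should be 0)
  u_3 · u_1 = 0 (should be 0)
  u_3 · u_2 = 0 (should be 0)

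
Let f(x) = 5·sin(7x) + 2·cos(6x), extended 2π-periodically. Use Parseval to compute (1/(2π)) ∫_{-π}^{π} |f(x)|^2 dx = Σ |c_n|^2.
Σ |c_n|^2 = 29/2

Expand |f|^2 and use orthogonality of {sin(nx), cos(mx)} on [-π, π]:
  ∫_{-π}^{π} sin(nx)^2 dx = π, ∫ cos(mx)^2 dx = π, and cross terms integrate to 0.
So ∫_{-π}^{π} f(x)^2 dx = 5^2 · π + 2^2 · π = (25 + 4)π.
Divide by 2π: (25 + 4)/2 = 29/2.
By Parseval, this equals Σ |c_n|^2.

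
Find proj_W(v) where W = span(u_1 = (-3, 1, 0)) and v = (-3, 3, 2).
proj_W(v) = (-18/5, 6/5, 0)

Set up U = [u_1 | ... | u_1] ∈ R^(3×1). The projector onto W = col(U) is P = U (U^T U)^(-1) U^T.
Compute U^T U =
  [10],
and U^T v = (12).
Solve U^T U · c = U^T v for the coefficients: c = (6/5). The projection is proj_W(v) = U c.
Check: (v - proj_W(v)) · u_1 = 0  (should be 0).
Result: proj_W(v) = (-18/5, 6/5, 0).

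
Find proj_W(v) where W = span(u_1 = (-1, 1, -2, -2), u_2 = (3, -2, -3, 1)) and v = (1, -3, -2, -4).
proj_W(v) = (159/229, -41/229, -744/229, -272/229)

Set up U = [u_1 | ... | u_2] ∈ R^(4×2). The projector onto W = col(U) is P = U (U^T U)^(-1) U^T.
Compute U^T U =
  [10, -1]
  [-1, 23],
and U^T v = (8, 11).
Solve U^T U · c = U^T v for the coefficients: c = (195/229, 118/229). The projection is proj_W(v) = U c.
Check: (v - proj_W(v)) · u_1 = 0  (should be 0).
Check: (v - proj_W(v)) · u_2 = 0  (should be 0).
Result: proj_W(v) = (159/229, -41/229, -744/229, -272/229).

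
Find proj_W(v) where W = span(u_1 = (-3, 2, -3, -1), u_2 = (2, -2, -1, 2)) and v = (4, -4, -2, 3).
proj_W(v) = (813/218, -404/109, -192/109, 803/218)

Set up U = [u_1 | ... | u_2] ∈ R^(4×2). The projector onto W = col(U) is P = U (U^T U)^(-1) U^T.
Compute U^T U =
  [23, -9]
  [-9, 13],
and U^T v = (-17, 24).
Solve U^T U · c = U^T v for the coefficients: c = (-5/218, 399/218). The projection is proj_W(v) = U c.
Check: (v - proj_W(v)) · u_1 = 0  (should be 0).
Check: (v - proj_W(v)) · u_2 = 0  (should be 0).
Result: proj_W(v) = (813/218, -404/109, -192/109, 803/218).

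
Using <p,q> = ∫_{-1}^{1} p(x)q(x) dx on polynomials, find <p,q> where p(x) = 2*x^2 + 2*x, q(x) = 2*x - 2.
<p,q> = 0

Expand the product: p(x)·q(x) = 4*x^3 - 4*x.
∫_{-1}^{1} of each monomial x^k gives [2/(k+1) if k even, 0 if k odd]. Integrating term-by-term (or equivalently evaluating the antiderivative F(x) = x^4 - 2*x^2 at the endpoints):
  F(1) − F(−1) = -1 − (-1) = 0.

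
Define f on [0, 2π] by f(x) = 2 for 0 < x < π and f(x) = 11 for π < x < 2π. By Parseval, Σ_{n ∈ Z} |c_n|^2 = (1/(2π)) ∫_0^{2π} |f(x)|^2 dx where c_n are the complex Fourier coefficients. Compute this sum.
Σ |c_n|^2 = 125/2

Parseval equates the L^2 energy of f (normalised by 1/(2π)) with the ℓ^2 sum of its Fourier coefficients: (1/(2π)) ∫_0^{2π} |f|^2 = Σ |c_n|^2.
Compute the left side: (1/(2π)) [∫_0^π 2^2 dx + ∫_π^{2π} 11^2 dx] = (1/(2π)) · (4π + 121π) = (4 + 121)/2 = 125/2.
So Σ_{n ∈ Z} |c_n|^2 = 125/2.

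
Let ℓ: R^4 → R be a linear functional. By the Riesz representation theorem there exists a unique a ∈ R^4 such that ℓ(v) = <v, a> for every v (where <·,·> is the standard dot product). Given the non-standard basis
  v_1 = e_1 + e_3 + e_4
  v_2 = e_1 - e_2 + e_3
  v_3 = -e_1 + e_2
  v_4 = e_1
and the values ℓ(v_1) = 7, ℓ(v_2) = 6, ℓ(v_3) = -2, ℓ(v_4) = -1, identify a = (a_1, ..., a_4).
a = (-1, -3, 4, 4)

Write a = (a_1, ..., a_4) in the standard basis. For each basis vector v_i, ℓ(v_i) = <v_i, a> is a linear equation in the a_j's. Collect the n equations into a matrix system V a = ℓ, where row i of V is v_i (expressed in the standard basis). Since V is invertible (lower-triangular with 1s on the diagonal, up to permutation), solve by back-substitution:
  V =
[[1, 0, 1, 1],
 [1, -1, 1, 0],
 [-1, 1, 0, 0],
 [1, 0, 0, 0]]
  V a = (7, 6, -2, -1)
Solving gives a = (-1, -3, 4, 4).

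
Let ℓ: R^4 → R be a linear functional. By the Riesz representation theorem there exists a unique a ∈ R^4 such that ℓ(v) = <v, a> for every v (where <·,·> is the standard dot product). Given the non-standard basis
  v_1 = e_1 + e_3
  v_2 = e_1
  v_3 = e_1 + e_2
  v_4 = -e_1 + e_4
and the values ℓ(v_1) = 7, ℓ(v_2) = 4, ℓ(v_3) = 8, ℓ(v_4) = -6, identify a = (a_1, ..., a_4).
a = (4, 4, 3, -2)

Write a = (a_1, ..., a_4) in the standard basis. For each basis vector v_i, ℓ(v_i) = <v_i, a> is a linear equation in the a_j's. Collect the n equations into a matrix system V a = ℓ, where row i of V is v_i (expressed in the standard basis). Since V is invertible (lower-triangular with 1s on the diagonal, up to permutation), solve by back-substitution:
  V =
[[1, 0, 1, 0],
 [1, 0, 0, 0],
 [1, 1, 0, 0],
 [-1, 0, 0, 1]]
  V a = (7, 4, 8, -6)
Solving gives a = (4, 4, 3, -2).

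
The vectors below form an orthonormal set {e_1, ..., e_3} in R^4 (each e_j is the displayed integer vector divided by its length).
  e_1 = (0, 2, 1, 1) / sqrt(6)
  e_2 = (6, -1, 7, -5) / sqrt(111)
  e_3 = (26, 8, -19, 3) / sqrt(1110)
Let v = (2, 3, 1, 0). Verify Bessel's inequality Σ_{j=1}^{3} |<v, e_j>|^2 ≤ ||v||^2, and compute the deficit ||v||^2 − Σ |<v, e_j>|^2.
Σ |<v, e_j>|^2 = 67/5; ||v||^2 = 14; deficit = 3/5

Write each e_j = u_j / sqrt(<u_j, u_j>) where u_j is the displayed integer vector. Then <v, e_j> = <v, u_j> / sqrt(<u_j, u_j>), so |<v, e_j>|^2 = <v, u_j>^2 / <u_j, u_j>.
Coefficients: <v, e_1> = 7/sqrt(6), <v, e_2> = 16/sqrt(111), <v, e_3> = 57/sqrt(1110).
Square and sum: Σ |<v, e_j>|^2 = 67/5.
Compute ||v||^2 = v·v = 14.
Deficit = 14 − 67/5 = 3/5 ≥ 0, confirming Bessel's inequality. (The deficit equals ||v − Σ <v,e_j> e_j||^2, the squared distance from v to span{e_j}.)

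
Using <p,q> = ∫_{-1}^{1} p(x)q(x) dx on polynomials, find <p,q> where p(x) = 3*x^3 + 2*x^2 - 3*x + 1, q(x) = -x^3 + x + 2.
<p,q> = 652/105

Expand the product: p(x)·q(x) = -3*x^6 - 2*x^5 + 6*x^4 + 7*x^3 + x^2 - 5*x + 2.
∫_{-1}^{1} of each monomial x^k gives [2/(k+1) if k even, 0 if k odd]. Integrating term-by-term (or equivalently evaluating the antiderivative F(x) = -3*x^7/7 - x^6/3 + 6*x^5/5 + 7*x^4/4 + x^3/3 - 5*x^2/2 + 2*x at the endpoints):
  F(1) − F(−1) = 283/140 − (-1759/420) = 652/105.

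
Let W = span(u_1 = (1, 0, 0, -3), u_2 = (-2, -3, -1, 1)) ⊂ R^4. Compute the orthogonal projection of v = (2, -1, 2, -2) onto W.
proj_W(v) = (23/25, 6/25, 2/25, -59/25)

Set up U = [u_1 | ... | u_2] ∈ R^(4×2). The projector onto W = col(U) is P = U (U^T U)^(-1) U^T.
Compute U^T U =
  [10, -5]
  [-5, 15],
and U^T v = (8, -5).
Solve U^T U · c = U^T v for the coefficients: c = (19/25, -2/25). The projection is proj_W(v) = U c.
Check: (v - proj_W(v)) · u_1 = 0  (should be 0).
Check: (v - proj_W(v)) · u_2 = 0  (should be 0).
Result: proj_W(v) = (23/25, 6/25, 2/25, -59/25).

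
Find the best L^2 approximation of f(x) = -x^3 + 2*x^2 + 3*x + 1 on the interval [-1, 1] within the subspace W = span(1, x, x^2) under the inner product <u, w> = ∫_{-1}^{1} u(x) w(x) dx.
g(x) = 2*x^2 + 12*x/5 + 1

The best approximation g ∈ W is the orthogonal projection of f onto W. Writing g = a_0 + a_1 x + a_2 x^2, the coefficients solve the normal equations G · a = b where
  G_{ij} = <φ_i, φ_j> and b_i = <f, φ_i>, with φ_0 = 1, φ_1 = x, φ_2 = x^2.
G =
  [2, 0, 2/3]
  [0, 2/3, 0]
  [2/3, 0, 2/5],
b = (10/3, 8/5, 22/15).
Solving gives a_0 = 1, a_1 = 12/5, a_2 = 2, so
  g(x) = 2*x^2 + 12*x/5 + 1.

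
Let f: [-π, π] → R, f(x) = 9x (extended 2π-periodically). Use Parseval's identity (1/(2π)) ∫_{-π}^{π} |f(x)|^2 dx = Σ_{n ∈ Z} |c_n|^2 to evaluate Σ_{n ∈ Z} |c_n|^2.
Σ |c_n|^2 = 27π^2

Expand and integrate term by term over [-π, π]:
  ∫ (9x)^2 dx = 81·(2π^3/3); ∫ 2·9·(0)·x dx = 0 (odd integrand); ∫ 0^2 dx = 0·2π.
So (1/(2π)) ∫_{-π}^{π} (9x)^2 dx = 81π^2/3 + 0 = 27π^2.
Parseval ⇒ Σ |c_n|^2 = 27π^2.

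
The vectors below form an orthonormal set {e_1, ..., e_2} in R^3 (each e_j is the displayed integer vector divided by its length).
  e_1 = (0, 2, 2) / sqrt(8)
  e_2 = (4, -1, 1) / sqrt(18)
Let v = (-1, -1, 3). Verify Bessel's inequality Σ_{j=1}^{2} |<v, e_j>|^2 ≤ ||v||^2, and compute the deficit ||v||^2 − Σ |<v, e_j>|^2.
Σ |<v, e_j>|^2 = 2; ||v||^2 = 11; deficit = 9

Write each e_j = u_j / sqrt(<u_j, u_j>) where u_j is the displayed integer vector. Then <v, e_j> = <v, u_j> / sqrt(<u_j, u_j>), so |<v, e_j>|^2 = <v, u_j>^2 / <u_j, u_j>.
Coefficients: <v, e_1> = 4/sqrt(8), <v, e_2> = 0/sqrt(18).
Square and sum: Σ |<v, e_j>|^2 = 2.
Compute ||v||^2 = v·v = 11.
Deficit = 11 − 2 = 9 ≥ 0, confirming Bessel's inequality. (The deficit equals ||v − Σ <v,e_j> e_j||^2, the squared distance from v to span{e_j}.)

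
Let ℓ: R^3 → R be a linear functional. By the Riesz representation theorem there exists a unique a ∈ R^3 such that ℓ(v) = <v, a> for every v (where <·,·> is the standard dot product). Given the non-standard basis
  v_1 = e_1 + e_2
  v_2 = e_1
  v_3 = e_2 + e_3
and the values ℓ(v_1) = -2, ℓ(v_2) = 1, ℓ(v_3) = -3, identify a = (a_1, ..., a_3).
a = (1, -3, 0)

Write a = (a_1, ..., a_3) in the standard basis. For each basis vector v_i, ℓ(v_i) = <v_i, a> is a linear equation in the a_j's. Collect the n equations into a matrix system V a = ℓ, where row i of V is v_i (expressed in the standard basis). Since V is invertible (lower-triangular with 1s on the diagonal, up to permutation), solve by back-substitution:
  V =
[[1, 1, 0],
 [1, 0, 0],
 [0, 1, 1]]
  V a = (-2, 1, -3)
Solving gives a = (1, -3, 0).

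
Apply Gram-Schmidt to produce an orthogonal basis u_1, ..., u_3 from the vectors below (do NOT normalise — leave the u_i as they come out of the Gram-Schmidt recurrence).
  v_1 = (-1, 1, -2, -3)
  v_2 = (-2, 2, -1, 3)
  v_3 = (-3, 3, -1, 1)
Orthogonal basis:
  u_1 = (-1, 1, -2, -3)
  u_2 = (-11/5, 11/5, -7/5, 12/5)
  u_3 = (-15/29, 15/29, 30/29, -10/29)

Apply the Gram-Schmidt recurrence
  u_1 = v_1
  u_i = v_i − Σ_{j<i} ((v_i · u_j) / (u_j · u_j)) · u_j.

Step by step this gives:
  u_1 = (-1, 1, -2, -3)
  u_2 = (-11/5, 11/5, -7/5, 12/5)
  u_3 = (-15/29, 15/29, 30/29, -10/29)

Orthogonality check:
  u_2 · u_1 = 0 (should be 0)
  u_3 · u_1 = 0 (should be 0)
  u_3 · u_2 = 0 (should be 0)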